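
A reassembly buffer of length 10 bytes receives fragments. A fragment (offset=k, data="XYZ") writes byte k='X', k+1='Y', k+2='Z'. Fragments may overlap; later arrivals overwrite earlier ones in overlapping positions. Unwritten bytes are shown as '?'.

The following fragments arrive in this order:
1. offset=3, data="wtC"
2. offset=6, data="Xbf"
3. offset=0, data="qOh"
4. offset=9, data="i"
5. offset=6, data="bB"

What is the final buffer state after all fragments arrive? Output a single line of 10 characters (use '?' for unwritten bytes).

Answer: qOhwtCbBfi

Derivation:
Fragment 1: offset=3 data="wtC" -> buffer=???wtC????
Fragment 2: offset=6 data="Xbf" -> buffer=???wtCXbf?
Fragment 3: offset=0 data="qOh" -> buffer=qOhwtCXbf?
Fragment 4: offset=9 data="i" -> buffer=qOhwtCXbfi
Fragment 5: offset=6 data="bB" -> buffer=qOhwtCbBfi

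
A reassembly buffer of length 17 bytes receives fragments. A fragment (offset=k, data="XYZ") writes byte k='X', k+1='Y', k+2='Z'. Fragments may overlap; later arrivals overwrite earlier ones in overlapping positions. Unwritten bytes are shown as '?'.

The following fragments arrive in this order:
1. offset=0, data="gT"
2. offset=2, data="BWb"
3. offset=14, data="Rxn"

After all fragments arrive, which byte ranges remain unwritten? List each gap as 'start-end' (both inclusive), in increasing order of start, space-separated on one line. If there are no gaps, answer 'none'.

Fragment 1: offset=0 len=2
Fragment 2: offset=2 len=3
Fragment 3: offset=14 len=3
Gaps: 5-13

Answer: 5-13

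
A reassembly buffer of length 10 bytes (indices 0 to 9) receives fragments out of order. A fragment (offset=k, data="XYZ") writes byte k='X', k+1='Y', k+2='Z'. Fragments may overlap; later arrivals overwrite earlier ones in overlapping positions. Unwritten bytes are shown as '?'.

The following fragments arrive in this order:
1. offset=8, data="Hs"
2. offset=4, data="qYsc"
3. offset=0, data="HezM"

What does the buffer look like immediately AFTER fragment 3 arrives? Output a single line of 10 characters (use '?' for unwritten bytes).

Fragment 1: offset=8 data="Hs" -> buffer=????????Hs
Fragment 2: offset=4 data="qYsc" -> buffer=????qYscHs
Fragment 3: offset=0 data="HezM" -> buffer=HezMqYscHs

Answer: HezMqYscHs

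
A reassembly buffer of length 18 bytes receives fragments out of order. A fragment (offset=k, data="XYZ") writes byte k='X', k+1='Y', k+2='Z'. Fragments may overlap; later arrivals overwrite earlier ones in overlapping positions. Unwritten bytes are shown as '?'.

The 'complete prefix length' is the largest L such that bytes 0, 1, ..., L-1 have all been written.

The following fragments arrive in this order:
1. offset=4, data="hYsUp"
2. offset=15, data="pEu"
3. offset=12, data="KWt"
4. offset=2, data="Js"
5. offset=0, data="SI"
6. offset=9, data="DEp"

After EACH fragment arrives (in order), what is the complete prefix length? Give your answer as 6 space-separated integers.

Fragment 1: offset=4 data="hYsUp" -> buffer=????hYsUp????????? -> prefix_len=0
Fragment 2: offset=15 data="pEu" -> buffer=????hYsUp??????pEu -> prefix_len=0
Fragment 3: offset=12 data="KWt" -> buffer=????hYsUp???KWtpEu -> prefix_len=0
Fragment 4: offset=2 data="Js" -> buffer=??JshYsUp???KWtpEu -> prefix_len=0
Fragment 5: offset=0 data="SI" -> buffer=SIJshYsUp???KWtpEu -> prefix_len=9
Fragment 6: offset=9 data="DEp" -> buffer=SIJshYsUpDEpKWtpEu -> prefix_len=18

Answer: 0 0 0 0 9 18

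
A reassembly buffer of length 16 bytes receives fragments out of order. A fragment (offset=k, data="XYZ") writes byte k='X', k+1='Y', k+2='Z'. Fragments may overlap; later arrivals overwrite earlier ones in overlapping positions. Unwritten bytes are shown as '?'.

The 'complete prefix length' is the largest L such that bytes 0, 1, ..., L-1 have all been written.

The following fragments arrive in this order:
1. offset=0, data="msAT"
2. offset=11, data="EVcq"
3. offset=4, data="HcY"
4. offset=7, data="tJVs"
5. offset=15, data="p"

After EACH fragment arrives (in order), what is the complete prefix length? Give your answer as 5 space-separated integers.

Fragment 1: offset=0 data="msAT" -> buffer=msAT???????????? -> prefix_len=4
Fragment 2: offset=11 data="EVcq" -> buffer=msAT???????EVcq? -> prefix_len=4
Fragment 3: offset=4 data="HcY" -> buffer=msATHcY????EVcq? -> prefix_len=7
Fragment 4: offset=7 data="tJVs" -> buffer=msATHcYtJVsEVcq? -> prefix_len=15
Fragment 5: offset=15 data="p" -> buffer=msATHcYtJVsEVcqp -> prefix_len=16

Answer: 4 4 7 15 16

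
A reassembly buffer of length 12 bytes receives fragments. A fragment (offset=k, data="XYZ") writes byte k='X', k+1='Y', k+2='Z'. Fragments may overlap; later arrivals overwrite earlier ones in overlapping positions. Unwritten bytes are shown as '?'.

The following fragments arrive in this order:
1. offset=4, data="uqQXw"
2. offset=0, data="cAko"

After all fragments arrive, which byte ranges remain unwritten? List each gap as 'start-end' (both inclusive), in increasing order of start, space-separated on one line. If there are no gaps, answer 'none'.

Answer: 9-11

Derivation:
Fragment 1: offset=4 len=5
Fragment 2: offset=0 len=4
Gaps: 9-11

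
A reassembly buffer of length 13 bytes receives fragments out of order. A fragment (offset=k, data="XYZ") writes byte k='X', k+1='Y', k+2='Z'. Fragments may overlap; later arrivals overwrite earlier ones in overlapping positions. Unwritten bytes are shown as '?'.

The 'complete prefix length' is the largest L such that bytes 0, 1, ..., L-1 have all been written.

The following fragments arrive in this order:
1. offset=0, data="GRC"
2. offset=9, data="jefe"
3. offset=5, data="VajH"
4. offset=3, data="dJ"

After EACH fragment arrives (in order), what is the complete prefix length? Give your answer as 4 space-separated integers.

Fragment 1: offset=0 data="GRC" -> buffer=GRC?????????? -> prefix_len=3
Fragment 2: offset=9 data="jefe" -> buffer=GRC??????jefe -> prefix_len=3
Fragment 3: offset=5 data="VajH" -> buffer=GRC??VajHjefe -> prefix_len=3
Fragment 4: offset=3 data="dJ" -> buffer=GRCdJVajHjefe -> prefix_len=13

Answer: 3 3 3 13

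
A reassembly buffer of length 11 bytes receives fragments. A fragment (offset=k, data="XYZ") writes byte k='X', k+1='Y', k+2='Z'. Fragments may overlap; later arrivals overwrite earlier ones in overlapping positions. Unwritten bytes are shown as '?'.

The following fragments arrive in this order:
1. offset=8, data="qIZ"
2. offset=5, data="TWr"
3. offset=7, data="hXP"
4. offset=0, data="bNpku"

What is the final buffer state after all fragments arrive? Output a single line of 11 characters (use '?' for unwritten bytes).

Fragment 1: offset=8 data="qIZ" -> buffer=????????qIZ
Fragment 2: offset=5 data="TWr" -> buffer=?????TWrqIZ
Fragment 3: offset=7 data="hXP" -> buffer=?????TWhXPZ
Fragment 4: offset=0 data="bNpku" -> buffer=bNpkuTWhXPZ

Answer: bNpkuTWhXPZ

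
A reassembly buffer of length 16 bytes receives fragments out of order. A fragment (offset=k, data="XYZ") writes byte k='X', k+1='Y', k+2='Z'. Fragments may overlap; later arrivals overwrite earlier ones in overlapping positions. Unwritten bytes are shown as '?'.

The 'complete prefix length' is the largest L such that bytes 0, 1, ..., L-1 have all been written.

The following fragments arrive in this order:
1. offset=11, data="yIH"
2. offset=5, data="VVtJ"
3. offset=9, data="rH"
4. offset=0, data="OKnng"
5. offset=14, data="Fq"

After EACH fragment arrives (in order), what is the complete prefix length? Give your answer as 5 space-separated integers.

Answer: 0 0 0 14 16

Derivation:
Fragment 1: offset=11 data="yIH" -> buffer=???????????yIH?? -> prefix_len=0
Fragment 2: offset=5 data="VVtJ" -> buffer=?????VVtJ??yIH?? -> prefix_len=0
Fragment 3: offset=9 data="rH" -> buffer=?????VVtJrHyIH?? -> prefix_len=0
Fragment 4: offset=0 data="OKnng" -> buffer=OKnngVVtJrHyIH?? -> prefix_len=14
Fragment 5: offset=14 data="Fq" -> buffer=OKnngVVtJrHyIHFq -> prefix_len=16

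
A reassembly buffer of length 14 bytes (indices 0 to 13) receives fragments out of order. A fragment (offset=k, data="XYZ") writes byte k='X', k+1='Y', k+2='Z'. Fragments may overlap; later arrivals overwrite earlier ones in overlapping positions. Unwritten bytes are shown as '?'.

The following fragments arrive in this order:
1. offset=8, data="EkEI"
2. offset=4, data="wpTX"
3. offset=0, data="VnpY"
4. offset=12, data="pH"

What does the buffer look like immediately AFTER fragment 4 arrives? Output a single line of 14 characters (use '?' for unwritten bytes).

Answer: VnpYwpTXEkEIpH

Derivation:
Fragment 1: offset=8 data="EkEI" -> buffer=????????EkEI??
Fragment 2: offset=4 data="wpTX" -> buffer=????wpTXEkEI??
Fragment 3: offset=0 data="VnpY" -> buffer=VnpYwpTXEkEI??
Fragment 4: offset=12 data="pH" -> buffer=VnpYwpTXEkEIpH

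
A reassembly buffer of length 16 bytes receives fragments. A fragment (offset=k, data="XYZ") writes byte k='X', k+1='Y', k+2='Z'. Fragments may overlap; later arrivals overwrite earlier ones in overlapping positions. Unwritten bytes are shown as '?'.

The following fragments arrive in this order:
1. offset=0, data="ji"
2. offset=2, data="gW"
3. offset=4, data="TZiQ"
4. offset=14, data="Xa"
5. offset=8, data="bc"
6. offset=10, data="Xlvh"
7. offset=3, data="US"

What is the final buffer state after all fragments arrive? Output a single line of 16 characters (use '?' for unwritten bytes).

Answer: jigUSZiQbcXlvhXa

Derivation:
Fragment 1: offset=0 data="ji" -> buffer=ji??????????????
Fragment 2: offset=2 data="gW" -> buffer=jigW????????????
Fragment 3: offset=4 data="TZiQ" -> buffer=jigWTZiQ????????
Fragment 4: offset=14 data="Xa" -> buffer=jigWTZiQ??????Xa
Fragment 5: offset=8 data="bc" -> buffer=jigWTZiQbc????Xa
Fragment 6: offset=10 data="Xlvh" -> buffer=jigWTZiQbcXlvhXa
Fragment 7: offset=3 data="US" -> buffer=jigUSZiQbcXlvhXa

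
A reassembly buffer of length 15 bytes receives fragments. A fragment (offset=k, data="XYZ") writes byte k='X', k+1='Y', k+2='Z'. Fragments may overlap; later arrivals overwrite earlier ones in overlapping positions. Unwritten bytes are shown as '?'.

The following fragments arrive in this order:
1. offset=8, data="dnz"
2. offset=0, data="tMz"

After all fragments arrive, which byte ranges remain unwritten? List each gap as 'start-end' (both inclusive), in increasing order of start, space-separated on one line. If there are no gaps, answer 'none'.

Fragment 1: offset=8 len=3
Fragment 2: offset=0 len=3
Gaps: 3-7 11-14

Answer: 3-7 11-14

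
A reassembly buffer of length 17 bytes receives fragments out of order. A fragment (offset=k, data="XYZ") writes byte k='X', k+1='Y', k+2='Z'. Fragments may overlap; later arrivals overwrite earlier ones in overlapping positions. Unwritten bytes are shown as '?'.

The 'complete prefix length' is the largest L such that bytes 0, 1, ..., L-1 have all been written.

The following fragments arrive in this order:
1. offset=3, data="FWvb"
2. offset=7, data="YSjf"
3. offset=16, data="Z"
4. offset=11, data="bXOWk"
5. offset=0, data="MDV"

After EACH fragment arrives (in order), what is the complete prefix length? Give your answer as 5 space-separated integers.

Answer: 0 0 0 0 17

Derivation:
Fragment 1: offset=3 data="FWvb" -> buffer=???FWvb?????????? -> prefix_len=0
Fragment 2: offset=7 data="YSjf" -> buffer=???FWvbYSjf?????? -> prefix_len=0
Fragment 3: offset=16 data="Z" -> buffer=???FWvbYSjf?????Z -> prefix_len=0
Fragment 4: offset=11 data="bXOWk" -> buffer=???FWvbYSjfbXOWkZ -> prefix_len=0
Fragment 5: offset=0 data="MDV" -> buffer=MDVFWvbYSjfbXOWkZ -> prefix_len=17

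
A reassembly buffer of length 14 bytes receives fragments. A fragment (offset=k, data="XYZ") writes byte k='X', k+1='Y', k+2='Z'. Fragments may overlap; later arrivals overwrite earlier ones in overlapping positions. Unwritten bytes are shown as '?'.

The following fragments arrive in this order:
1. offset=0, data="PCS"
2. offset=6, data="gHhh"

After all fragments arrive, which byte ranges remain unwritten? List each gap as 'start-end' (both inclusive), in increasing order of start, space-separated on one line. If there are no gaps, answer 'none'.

Fragment 1: offset=0 len=3
Fragment 2: offset=6 len=4
Gaps: 3-5 10-13

Answer: 3-5 10-13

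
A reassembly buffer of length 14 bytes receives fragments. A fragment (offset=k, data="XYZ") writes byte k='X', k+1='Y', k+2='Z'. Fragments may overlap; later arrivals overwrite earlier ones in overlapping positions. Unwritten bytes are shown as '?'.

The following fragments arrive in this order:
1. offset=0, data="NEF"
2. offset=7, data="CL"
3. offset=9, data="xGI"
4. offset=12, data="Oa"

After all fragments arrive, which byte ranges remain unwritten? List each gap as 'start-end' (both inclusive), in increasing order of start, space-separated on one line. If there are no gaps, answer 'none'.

Answer: 3-6

Derivation:
Fragment 1: offset=0 len=3
Fragment 2: offset=7 len=2
Fragment 3: offset=9 len=3
Fragment 4: offset=12 len=2
Gaps: 3-6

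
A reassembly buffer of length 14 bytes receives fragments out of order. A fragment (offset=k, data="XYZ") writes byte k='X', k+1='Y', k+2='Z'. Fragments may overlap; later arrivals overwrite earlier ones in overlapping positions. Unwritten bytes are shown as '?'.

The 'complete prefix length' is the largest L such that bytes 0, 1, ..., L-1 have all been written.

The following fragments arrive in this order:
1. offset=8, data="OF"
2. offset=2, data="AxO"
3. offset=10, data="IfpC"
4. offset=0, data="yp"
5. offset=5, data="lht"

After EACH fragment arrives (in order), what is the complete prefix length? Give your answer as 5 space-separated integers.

Answer: 0 0 0 5 14

Derivation:
Fragment 1: offset=8 data="OF" -> buffer=????????OF???? -> prefix_len=0
Fragment 2: offset=2 data="AxO" -> buffer=??AxO???OF???? -> prefix_len=0
Fragment 3: offset=10 data="IfpC" -> buffer=??AxO???OFIfpC -> prefix_len=0
Fragment 4: offset=0 data="yp" -> buffer=ypAxO???OFIfpC -> prefix_len=5
Fragment 5: offset=5 data="lht" -> buffer=ypAxOlhtOFIfpC -> prefix_len=14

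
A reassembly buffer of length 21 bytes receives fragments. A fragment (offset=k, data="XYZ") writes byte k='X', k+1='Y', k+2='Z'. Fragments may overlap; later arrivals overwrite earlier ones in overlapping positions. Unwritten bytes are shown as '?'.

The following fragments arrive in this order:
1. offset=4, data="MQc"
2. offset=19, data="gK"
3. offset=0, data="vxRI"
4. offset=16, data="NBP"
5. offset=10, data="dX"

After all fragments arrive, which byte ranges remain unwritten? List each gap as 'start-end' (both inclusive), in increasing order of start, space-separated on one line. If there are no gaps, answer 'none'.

Fragment 1: offset=4 len=3
Fragment 2: offset=19 len=2
Fragment 3: offset=0 len=4
Fragment 4: offset=16 len=3
Fragment 5: offset=10 len=2
Gaps: 7-9 12-15

Answer: 7-9 12-15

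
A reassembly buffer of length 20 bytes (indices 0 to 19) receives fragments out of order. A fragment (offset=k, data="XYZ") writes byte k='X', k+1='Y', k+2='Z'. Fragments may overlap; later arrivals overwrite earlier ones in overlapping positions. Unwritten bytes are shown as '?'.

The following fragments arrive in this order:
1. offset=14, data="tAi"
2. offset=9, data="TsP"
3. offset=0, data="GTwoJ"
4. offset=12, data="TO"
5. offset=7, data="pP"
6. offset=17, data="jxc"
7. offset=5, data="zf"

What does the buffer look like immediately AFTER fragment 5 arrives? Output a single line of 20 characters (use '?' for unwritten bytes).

Fragment 1: offset=14 data="tAi" -> buffer=??????????????tAi???
Fragment 2: offset=9 data="TsP" -> buffer=?????????TsP??tAi???
Fragment 3: offset=0 data="GTwoJ" -> buffer=GTwoJ????TsP??tAi???
Fragment 4: offset=12 data="TO" -> buffer=GTwoJ????TsPTOtAi???
Fragment 5: offset=7 data="pP" -> buffer=GTwoJ??pPTsPTOtAi???

Answer: GTwoJ??pPTsPTOtAi???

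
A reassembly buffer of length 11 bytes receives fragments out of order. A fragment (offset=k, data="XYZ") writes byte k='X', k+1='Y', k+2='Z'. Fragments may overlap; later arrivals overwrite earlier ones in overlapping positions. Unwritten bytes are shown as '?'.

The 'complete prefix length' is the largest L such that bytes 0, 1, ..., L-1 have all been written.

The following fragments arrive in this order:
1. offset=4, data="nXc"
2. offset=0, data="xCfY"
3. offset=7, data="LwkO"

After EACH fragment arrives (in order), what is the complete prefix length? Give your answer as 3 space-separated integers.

Fragment 1: offset=4 data="nXc" -> buffer=????nXc???? -> prefix_len=0
Fragment 2: offset=0 data="xCfY" -> buffer=xCfYnXc???? -> prefix_len=7
Fragment 3: offset=7 data="LwkO" -> buffer=xCfYnXcLwkO -> prefix_len=11

Answer: 0 7 11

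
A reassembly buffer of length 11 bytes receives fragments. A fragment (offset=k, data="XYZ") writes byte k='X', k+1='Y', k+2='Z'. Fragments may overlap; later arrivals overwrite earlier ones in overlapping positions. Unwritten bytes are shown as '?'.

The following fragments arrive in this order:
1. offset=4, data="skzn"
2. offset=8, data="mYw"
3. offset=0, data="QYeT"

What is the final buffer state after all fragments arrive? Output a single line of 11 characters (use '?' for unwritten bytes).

Answer: QYeTskznmYw

Derivation:
Fragment 1: offset=4 data="skzn" -> buffer=????skzn???
Fragment 2: offset=8 data="mYw" -> buffer=????skznmYw
Fragment 3: offset=0 data="QYeT" -> buffer=QYeTskznmYw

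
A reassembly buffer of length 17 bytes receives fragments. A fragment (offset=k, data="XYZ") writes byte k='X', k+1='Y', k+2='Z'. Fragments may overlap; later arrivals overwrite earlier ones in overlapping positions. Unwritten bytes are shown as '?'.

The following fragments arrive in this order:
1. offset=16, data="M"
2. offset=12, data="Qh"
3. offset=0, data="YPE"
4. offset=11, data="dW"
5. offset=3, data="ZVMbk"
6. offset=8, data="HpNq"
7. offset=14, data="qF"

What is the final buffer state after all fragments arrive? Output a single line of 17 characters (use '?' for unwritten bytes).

Fragment 1: offset=16 data="M" -> buffer=????????????????M
Fragment 2: offset=12 data="Qh" -> buffer=????????????Qh??M
Fragment 3: offset=0 data="YPE" -> buffer=YPE?????????Qh??M
Fragment 4: offset=11 data="dW" -> buffer=YPE????????dWh??M
Fragment 5: offset=3 data="ZVMbk" -> buffer=YPEZVMbk???dWh??M
Fragment 6: offset=8 data="HpNq" -> buffer=YPEZVMbkHpNqWh??M
Fragment 7: offset=14 data="qF" -> buffer=YPEZVMbkHpNqWhqFM

Answer: YPEZVMbkHpNqWhqFM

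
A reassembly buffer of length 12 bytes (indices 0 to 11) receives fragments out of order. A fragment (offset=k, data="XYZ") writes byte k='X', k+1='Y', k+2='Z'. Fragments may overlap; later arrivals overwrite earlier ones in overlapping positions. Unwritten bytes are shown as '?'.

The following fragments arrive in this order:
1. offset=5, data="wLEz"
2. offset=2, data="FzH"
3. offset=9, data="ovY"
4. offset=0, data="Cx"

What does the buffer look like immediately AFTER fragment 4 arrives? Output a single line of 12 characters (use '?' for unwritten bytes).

Fragment 1: offset=5 data="wLEz" -> buffer=?????wLEz???
Fragment 2: offset=2 data="FzH" -> buffer=??FzHwLEz???
Fragment 3: offset=9 data="ovY" -> buffer=??FzHwLEzovY
Fragment 4: offset=0 data="Cx" -> buffer=CxFzHwLEzovY

Answer: CxFzHwLEzovY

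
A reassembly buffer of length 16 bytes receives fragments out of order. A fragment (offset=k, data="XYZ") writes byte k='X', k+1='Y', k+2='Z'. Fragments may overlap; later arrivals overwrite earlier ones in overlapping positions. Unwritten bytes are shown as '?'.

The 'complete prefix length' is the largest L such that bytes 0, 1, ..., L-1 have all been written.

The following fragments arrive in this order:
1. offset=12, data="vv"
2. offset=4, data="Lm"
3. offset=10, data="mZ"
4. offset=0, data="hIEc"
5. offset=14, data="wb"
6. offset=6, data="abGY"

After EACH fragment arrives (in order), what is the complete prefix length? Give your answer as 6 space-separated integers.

Answer: 0 0 0 6 6 16

Derivation:
Fragment 1: offset=12 data="vv" -> buffer=????????????vv?? -> prefix_len=0
Fragment 2: offset=4 data="Lm" -> buffer=????Lm??????vv?? -> prefix_len=0
Fragment 3: offset=10 data="mZ" -> buffer=????Lm????mZvv?? -> prefix_len=0
Fragment 4: offset=0 data="hIEc" -> buffer=hIEcLm????mZvv?? -> prefix_len=6
Fragment 5: offset=14 data="wb" -> buffer=hIEcLm????mZvvwb -> prefix_len=6
Fragment 6: offset=6 data="abGY" -> buffer=hIEcLmabGYmZvvwb -> prefix_len=16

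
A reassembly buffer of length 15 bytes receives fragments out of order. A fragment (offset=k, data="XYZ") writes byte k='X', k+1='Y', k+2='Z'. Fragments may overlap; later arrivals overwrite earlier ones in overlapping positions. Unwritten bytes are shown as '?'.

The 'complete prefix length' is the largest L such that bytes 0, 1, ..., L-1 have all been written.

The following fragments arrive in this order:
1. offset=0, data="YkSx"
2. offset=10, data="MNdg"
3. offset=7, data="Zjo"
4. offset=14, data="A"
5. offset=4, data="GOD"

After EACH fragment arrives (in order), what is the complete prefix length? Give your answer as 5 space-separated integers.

Answer: 4 4 4 4 15

Derivation:
Fragment 1: offset=0 data="YkSx" -> buffer=YkSx??????????? -> prefix_len=4
Fragment 2: offset=10 data="MNdg" -> buffer=YkSx??????MNdg? -> prefix_len=4
Fragment 3: offset=7 data="Zjo" -> buffer=YkSx???ZjoMNdg? -> prefix_len=4
Fragment 4: offset=14 data="A" -> buffer=YkSx???ZjoMNdgA -> prefix_len=4
Fragment 5: offset=4 data="GOD" -> buffer=YkSxGODZjoMNdgA -> prefix_len=15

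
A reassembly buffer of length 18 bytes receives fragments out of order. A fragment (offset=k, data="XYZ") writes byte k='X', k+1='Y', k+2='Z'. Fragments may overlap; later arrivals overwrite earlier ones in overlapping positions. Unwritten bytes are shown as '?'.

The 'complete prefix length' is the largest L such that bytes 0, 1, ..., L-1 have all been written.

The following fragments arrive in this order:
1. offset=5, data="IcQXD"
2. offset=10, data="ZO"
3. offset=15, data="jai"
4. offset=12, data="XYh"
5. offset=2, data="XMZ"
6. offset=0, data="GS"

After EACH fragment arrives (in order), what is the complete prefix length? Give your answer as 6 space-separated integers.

Answer: 0 0 0 0 0 18

Derivation:
Fragment 1: offset=5 data="IcQXD" -> buffer=?????IcQXD???????? -> prefix_len=0
Fragment 2: offset=10 data="ZO" -> buffer=?????IcQXDZO?????? -> prefix_len=0
Fragment 3: offset=15 data="jai" -> buffer=?????IcQXDZO???jai -> prefix_len=0
Fragment 4: offset=12 data="XYh" -> buffer=?????IcQXDZOXYhjai -> prefix_len=0
Fragment 5: offset=2 data="XMZ" -> buffer=??XMZIcQXDZOXYhjai -> prefix_len=0
Fragment 6: offset=0 data="GS" -> buffer=GSXMZIcQXDZOXYhjai -> prefix_len=18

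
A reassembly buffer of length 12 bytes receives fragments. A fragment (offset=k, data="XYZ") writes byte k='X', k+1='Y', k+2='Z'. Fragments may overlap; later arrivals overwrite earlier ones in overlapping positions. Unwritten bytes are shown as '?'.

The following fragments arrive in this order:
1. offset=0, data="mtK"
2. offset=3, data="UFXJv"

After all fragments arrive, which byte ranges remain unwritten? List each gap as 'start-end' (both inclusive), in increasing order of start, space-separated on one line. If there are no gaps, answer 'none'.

Answer: 8-11

Derivation:
Fragment 1: offset=0 len=3
Fragment 2: offset=3 len=5
Gaps: 8-11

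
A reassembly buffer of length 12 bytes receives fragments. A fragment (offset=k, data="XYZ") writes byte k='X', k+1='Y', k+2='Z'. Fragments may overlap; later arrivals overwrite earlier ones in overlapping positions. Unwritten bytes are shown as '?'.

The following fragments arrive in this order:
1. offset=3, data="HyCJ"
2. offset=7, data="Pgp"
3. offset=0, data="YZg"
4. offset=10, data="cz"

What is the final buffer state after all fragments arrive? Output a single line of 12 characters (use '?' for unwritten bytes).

Fragment 1: offset=3 data="HyCJ" -> buffer=???HyCJ?????
Fragment 2: offset=7 data="Pgp" -> buffer=???HyCJPgp??
Fragment 3: offset=0 data="YZg" -> buffer=YZgHyCJPgp??
Fragment 4: offset=10 data="cz" -> buffer=YZgHyCJPgpcz

Answer: YZgHyCJPgpcz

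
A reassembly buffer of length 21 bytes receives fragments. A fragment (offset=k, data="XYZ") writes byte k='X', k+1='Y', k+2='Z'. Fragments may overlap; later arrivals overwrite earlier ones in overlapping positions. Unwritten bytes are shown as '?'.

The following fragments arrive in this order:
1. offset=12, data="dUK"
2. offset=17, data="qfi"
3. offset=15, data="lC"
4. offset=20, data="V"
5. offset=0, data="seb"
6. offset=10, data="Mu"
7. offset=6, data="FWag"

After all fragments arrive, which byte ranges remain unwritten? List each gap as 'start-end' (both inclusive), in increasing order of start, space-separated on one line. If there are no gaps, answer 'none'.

Fragment 1: offset=12 len=3
Fragment 2: offset=17 len=3
Fragment 3: offset=15 len=2
Fragment 4: offset=20 len=1
Fragment 5: offset=0 len=3
Fragment 6: offset=10 len=2
Fragment 7: offset=6 len=4
Gaps: 3-5

Answer: 3-5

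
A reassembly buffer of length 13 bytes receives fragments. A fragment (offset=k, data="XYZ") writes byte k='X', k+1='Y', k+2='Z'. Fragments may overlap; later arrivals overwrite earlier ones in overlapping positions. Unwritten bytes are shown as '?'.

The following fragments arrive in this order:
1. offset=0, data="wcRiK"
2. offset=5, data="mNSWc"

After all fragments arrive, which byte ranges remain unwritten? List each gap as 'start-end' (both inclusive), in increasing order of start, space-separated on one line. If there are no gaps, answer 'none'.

Answer: 10-12

Derivation:
Fragment 1: offset=0 len=5
Fragment 2: offset=5 len=5
Gaps: 10-12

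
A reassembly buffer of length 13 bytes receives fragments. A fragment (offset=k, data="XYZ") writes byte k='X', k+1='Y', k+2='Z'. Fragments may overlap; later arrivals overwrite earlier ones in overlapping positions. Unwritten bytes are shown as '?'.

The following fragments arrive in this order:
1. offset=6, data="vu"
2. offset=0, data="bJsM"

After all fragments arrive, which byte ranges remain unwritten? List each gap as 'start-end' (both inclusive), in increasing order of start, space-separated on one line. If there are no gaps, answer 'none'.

Fragment 1: offset=6 len=2
Fragment 2: offset=0 len=4
Gaps: 4-5 8-12

Answer: 4-5 8-12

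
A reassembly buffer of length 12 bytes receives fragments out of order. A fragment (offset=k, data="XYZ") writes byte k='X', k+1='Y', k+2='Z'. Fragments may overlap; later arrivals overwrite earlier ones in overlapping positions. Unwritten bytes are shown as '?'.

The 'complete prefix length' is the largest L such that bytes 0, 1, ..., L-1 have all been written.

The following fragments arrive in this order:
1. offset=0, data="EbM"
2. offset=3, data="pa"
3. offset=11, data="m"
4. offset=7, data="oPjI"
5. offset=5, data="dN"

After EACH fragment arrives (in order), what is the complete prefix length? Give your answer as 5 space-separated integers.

Answer: 3 5 5 5 12

Derivation:
Fragment 1: offset=0 data="EbM" -> buffer=EbM????????? -> prefix_len=3
Fragment 2: offset=3 data="pa" -> buffer=EbMpa??????? -> prefix_len=5
Fragment 3: offset=11 data="m" -> buffer=EbMpa??????m -> prefix_len=5
Fragment 4: offset=7 data="oPjI" -> buffer=EbMpa??oPjIm -> prefix_len=5
Fragment 5: offset=5 data="dN" -> buffer=EbMpadNoPjIm -> prefix_len=12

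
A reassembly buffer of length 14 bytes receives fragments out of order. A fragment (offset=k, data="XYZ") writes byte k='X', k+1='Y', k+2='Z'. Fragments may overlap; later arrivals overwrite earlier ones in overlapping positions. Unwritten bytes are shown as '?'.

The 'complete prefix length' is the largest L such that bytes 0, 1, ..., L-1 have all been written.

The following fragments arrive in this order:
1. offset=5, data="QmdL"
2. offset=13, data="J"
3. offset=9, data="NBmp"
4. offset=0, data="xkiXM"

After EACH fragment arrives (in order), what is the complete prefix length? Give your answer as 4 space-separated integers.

Answer: 0 0 0 14

Derivation:
Fragment 1: offset=5 data="QmdL" -> buffer=?????QmdL????? -> prefix_len=0
Fragment 2: offset=13 data="J" -> buffer=?????QmdL????J -> prefix_len=0
Fragment 3: offset=9 data="NBmp" -> buffer=?????QmdLNBmpJ -> prefix_len=0
Fragment 4: offset=0 data="xkiXM" -> buffer=xkiXMQmdLNBmpJ -> prefix_len=14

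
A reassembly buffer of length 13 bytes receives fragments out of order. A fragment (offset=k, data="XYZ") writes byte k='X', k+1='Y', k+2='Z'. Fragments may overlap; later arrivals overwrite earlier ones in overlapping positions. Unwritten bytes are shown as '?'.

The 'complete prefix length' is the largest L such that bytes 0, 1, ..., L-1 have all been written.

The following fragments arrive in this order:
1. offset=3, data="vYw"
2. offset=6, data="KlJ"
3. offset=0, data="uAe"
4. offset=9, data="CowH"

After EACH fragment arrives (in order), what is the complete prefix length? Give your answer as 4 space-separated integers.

Fragment 1: offset=3 data="vYw" -> buffer=???vYw??????? -> prefix_len=0
Fragment 2: offset=6 data="KlJ" -> buffer=???vYwKlJ???? -> prefix_len=0
Fragment 3: offset=0 data="uAe" -> buffer=uAevYwKlJ???? -> prefix_len=9
Fragment 4: offset=9 data="CowH" -> buffer=uAevYwKlJCowH -> prefix_len=13

Answer: 0 0 9 13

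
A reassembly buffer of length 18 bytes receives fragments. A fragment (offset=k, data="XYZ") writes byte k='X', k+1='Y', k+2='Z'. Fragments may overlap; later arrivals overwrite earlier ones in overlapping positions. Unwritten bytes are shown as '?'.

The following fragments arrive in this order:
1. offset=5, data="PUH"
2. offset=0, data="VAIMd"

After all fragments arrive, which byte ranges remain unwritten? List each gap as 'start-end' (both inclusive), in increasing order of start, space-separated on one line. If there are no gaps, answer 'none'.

Fragment 1: offset=5 len=3
Fragment 2: offset=0 len=5
Gaps: 8-17

Answer: 8-17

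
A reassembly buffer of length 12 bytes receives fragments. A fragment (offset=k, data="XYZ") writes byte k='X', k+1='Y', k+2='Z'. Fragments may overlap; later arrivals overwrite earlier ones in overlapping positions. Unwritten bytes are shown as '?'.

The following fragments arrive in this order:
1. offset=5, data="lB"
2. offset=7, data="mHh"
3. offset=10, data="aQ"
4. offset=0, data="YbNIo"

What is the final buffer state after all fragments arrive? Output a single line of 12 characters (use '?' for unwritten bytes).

Fragment 1: offset=5 data="lB" -> buffer=?????lB?????
Fragment 2: offset=7 data="mHh" -> buffer=?????lBmHh??
Fragment 3: offset=10 data="aQ" -> buffer=?????lBmHhaQ
Fragment 4: offset=0 data="YbNIo" -> buffer=YbNIolBmHhaQ

Answer: YbNIolBmHhaQ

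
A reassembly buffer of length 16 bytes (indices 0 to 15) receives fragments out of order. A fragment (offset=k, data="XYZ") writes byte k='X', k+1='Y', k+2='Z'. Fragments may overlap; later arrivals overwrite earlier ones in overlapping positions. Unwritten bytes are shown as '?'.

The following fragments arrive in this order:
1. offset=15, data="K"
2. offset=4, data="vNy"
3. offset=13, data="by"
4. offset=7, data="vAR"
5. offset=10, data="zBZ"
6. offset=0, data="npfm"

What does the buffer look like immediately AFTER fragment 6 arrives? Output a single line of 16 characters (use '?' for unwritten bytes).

Fragment 1: offset=15 data="K" -> buffer=???????????????K
Fragment 2: offset=4 data="vNy" -> buffer=????vNy????????K
Fragment 3: offset=13 data="by" -> buffer=????vNy??????byK
Fragment 4: offset=7 data="vAR" -> buffer=????vNyvAR???byK
Fragment 5: offset=10 data="zBZ" -> buffer=????vNyvARzBZbyK
Fragment 6: offset=0 data="npfm" -> buffer=npfmvNyvARzBZbyK

Answer: npfmvNyvARzBZbyK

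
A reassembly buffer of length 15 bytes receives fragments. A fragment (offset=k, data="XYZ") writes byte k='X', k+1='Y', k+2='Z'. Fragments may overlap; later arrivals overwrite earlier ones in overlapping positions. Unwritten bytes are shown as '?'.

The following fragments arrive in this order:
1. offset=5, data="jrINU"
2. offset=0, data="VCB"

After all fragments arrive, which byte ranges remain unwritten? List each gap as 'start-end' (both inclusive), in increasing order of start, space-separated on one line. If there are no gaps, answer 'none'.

Answer: 3-4 10-14

Derivation:
Fragment 1: offset=5 len=5
Fragment 2: offset=0 len=3
Gaps: 3-4 10-14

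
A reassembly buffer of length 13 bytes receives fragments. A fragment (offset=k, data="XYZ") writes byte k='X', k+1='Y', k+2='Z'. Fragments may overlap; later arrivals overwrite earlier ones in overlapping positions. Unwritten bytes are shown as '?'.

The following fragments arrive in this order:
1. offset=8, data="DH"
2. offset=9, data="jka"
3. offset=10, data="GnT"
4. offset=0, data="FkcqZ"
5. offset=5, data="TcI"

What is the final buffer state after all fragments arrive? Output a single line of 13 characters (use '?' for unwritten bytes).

Fragment 1: offset=8 data="DH" -> buffer=????????DH???
Fragment 2: offset=9 data="jka" -> buffer=????????Djka?
Fragment 3: offset=10 data="GnT" -> buffer=????????DjGnT
Fragment 4: offset=0 data="FkcqZ" -> buffer=FkcqZ???DjGnT
Fragment 5: offset=5 data="TcI" -> buffer=FkcqZTcIDjGnT

Answer: FkcqZTcIDjGnT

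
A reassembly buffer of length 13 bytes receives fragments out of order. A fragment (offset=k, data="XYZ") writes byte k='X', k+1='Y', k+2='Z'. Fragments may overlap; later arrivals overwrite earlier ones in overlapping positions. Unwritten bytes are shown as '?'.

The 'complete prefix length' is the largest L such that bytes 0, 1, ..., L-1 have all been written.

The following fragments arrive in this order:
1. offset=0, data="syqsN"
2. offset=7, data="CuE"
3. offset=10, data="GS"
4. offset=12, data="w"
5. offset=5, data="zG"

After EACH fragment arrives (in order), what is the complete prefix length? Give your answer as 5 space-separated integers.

Fragment 1: offset=0 data="syqsN" -> buffer=syqsN???????? -> prefix_len=5
Fragment 2: offset=7 data="CuE" -> buffer=syqsN??CuE??? -> prefix_len=5
Fragment 3: offset=10 data="GS" -> buffer=syqsN??CuEGS? -> prefix_len=5
Fragment 4: offset=12 data="w" -> buffer=syqsN??CuEGSw -> prefix_len=5
Fragment 5: offset=5 data="zG" -> buffer=syqsNzGCuEGSw -> prefix_len=13

Answer: 5 5 5 5 13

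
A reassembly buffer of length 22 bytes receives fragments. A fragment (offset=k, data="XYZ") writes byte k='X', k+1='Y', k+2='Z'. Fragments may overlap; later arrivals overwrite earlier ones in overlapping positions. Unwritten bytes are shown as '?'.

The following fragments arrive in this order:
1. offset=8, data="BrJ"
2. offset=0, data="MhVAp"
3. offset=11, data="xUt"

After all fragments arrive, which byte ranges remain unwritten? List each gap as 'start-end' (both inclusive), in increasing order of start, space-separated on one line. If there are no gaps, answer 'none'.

Answer: 5-7 14-21

Derivation:
Fragment 1: offset=8 len=3
Fragment 2: offset=0 len=5
Fragment 3: offset=11 len=3
Gaps: 5-7 14-21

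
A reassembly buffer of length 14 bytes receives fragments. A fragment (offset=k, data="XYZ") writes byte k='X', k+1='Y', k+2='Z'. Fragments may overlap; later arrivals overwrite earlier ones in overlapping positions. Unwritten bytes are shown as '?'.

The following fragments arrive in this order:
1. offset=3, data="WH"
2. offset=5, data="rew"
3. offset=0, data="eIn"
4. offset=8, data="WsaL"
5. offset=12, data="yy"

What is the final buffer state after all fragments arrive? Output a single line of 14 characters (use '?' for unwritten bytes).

Fragment 1: offset=3 data="WH" -> buffer=???WH?????????
Fragment 2: offset=5 data="rew" -> buffer=???WHrew??????
Fragment 3: offset=0 data="eIn" -> buffer=eInWHrew??????
Fragment 4: offset=8 data="WsaL" -> buffer=eInWHrewWsaL??
Fragment 5: offset=12 data="yy" -> buffer=eInWHrewWsaLyy

Answer: eInWHrewWsaLyy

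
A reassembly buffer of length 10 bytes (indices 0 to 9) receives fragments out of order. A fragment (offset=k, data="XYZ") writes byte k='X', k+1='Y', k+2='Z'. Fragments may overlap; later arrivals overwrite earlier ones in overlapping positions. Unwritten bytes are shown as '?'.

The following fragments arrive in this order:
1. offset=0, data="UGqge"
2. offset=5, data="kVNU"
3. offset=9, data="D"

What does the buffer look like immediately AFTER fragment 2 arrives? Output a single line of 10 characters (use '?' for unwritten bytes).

Fragment 1: offset=0 data="UGqge" -> buffer=UGqge?????
Fragment 2: offset=5 data="kVNU" -> buffer=UGqgekVNU?

Answer: UGqgekVNU?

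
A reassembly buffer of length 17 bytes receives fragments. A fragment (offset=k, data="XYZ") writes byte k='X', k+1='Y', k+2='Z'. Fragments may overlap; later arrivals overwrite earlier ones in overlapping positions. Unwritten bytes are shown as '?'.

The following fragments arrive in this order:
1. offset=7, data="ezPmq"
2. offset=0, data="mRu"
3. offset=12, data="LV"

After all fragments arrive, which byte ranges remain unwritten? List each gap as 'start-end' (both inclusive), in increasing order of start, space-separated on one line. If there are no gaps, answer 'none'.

Fragment 1: offset=7 len=5
Fragment 2: offset=0 len=3
Fragment 3: offset=12 len=2
Gaps: 3-6 14-16

Answer: 3-6 14-16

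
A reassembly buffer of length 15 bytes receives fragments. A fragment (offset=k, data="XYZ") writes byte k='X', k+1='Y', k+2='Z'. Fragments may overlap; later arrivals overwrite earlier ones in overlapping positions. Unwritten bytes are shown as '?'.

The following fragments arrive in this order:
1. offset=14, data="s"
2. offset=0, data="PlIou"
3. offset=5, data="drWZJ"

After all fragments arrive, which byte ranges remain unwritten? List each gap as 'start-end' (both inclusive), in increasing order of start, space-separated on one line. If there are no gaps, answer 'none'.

Answer: 10-13

Derivation:
Fragment 1: offset=14 len=1
Fragment 2: offset=0 len=5
Fragment 3: offset=5 len=5
Gaps: 10-13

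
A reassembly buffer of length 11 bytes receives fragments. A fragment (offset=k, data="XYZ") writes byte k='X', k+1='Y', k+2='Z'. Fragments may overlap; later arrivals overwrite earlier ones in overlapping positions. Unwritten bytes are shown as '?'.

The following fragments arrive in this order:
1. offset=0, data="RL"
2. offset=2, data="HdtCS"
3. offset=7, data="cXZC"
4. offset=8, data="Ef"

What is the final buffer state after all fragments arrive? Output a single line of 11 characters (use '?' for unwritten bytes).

Fragment 1: offset=0 data="RL" -> buffer=RL?????????
Fragment 2: offset=2 data="HdtCS" -> buffer=RLHdtCS????
Fragment 3: offset=7 data="cXZC" -> buffer=RLHdtCScXZC
Fragment 4: offset=8 data="Ef" -> buffer=RLHdtCScEfC

Answer: RLHdtCScEfC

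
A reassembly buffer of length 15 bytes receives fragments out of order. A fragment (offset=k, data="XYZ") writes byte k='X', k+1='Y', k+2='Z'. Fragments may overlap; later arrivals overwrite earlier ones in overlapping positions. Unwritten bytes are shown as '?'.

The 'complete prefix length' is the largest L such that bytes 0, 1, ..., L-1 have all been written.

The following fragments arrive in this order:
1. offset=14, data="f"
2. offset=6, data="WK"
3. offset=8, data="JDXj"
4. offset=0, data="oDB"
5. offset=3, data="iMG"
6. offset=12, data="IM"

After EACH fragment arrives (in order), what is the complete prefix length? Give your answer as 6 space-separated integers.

Fragment 1: offset=14 data="f" -> buffer=??????????????f -> prefix_len=0
Fragment 2: offset=6 data="WK" -> buffer=??????WK??????f -> prefix_len=0
Fragment 3: offset=8 data="JDXj" -> buffer=??????WKJDXj??f -> prefix_len=0
Fragment 4: offset=0 data="oDB" -> buffer=oDB???WKJDXj??f -> prefix_len=3
Fragment 5: offset=3 data="iMG" -> buffer=oDBiMGWKJDXj??f -> prefix_len=12
Fragment 6: offset=12 data="IM" -> buffer=oDBiMGWKJDXjIMf -> prefix_len=15

Answer: 0 0 0 3 12 15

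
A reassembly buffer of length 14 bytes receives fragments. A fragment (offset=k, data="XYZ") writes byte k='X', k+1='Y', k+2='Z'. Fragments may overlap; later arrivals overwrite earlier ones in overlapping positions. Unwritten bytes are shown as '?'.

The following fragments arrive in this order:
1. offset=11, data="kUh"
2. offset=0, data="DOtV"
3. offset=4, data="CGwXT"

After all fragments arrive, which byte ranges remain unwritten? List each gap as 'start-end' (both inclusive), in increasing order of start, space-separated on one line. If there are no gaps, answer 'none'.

Answer: 9-10

Derivation:
Fragment 1: offset=11 len=3
Fragment 2: offset=0 len=4
Fragment 3: offset=4 len=5
Gaps: 9-10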